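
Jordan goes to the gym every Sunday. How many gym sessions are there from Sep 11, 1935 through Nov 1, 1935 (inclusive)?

7

Sep 11, 1935 is a Wednesday.
The range spans 52 days (inclusive of both endpoints).
52 = 7 × 7 + 3, so there are 7 full weeks plus 3 extra days.
Each full week contributes one Sunday: 7 so far.
The 3 extra days are Wednesday, Thursday, Friday — none qualify.
Total: 7 + 0 = 7.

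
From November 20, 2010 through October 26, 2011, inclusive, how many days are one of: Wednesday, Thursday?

97

November 20, 2010 is a Saturday.
The range spans 341 days (inclusive of both endpoints).
341 = 7 × 48 + 5, so there are 48 full weeks plus 5 extra days.
Each full week contributes 2 days from the set (Wed, Thu): 48 × 2 = 96.
The 5 extra days are Saturday, Sunday, Monday, Tuesday, Wednesday — 1 of them qualifies.
Total: 96 + 1 = 97.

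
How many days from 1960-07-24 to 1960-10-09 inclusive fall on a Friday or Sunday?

1960-07-24 is a Sunday.
That's 78 days from start to end, counting both.
78 = 7 × 11 + 1, so there are 11 full weeks plus 1 extra day.
Each full week contributes 2 days from the set (Fri, Sun): 11 × 2 = 22.
The 1 extra day is Sunday — 1 of them qualifies.
Total: 22 + 1 = 23.

23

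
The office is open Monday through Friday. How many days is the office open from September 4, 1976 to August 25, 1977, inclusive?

254 weekdays

September 4, 1976 is a Saturday.
From September 4, 1976 to August 25, 1977 is 356 days inclusive.
356 = 7 × 50 + 6, so there are 50 full weeks plus 6 extra days.
Each full week contributes 5 weekdays (Mon–Fri): 50 × 5 = 250.
The 6 extra days are Sat, Sun, Mon, Tue, Wed, Thu — 4 of them qualify.
Total: 250 + 4 = 254.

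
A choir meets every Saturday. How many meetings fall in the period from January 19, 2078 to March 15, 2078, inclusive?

January 19, 2078 is a Wednesday.
The range spans 56 days (inclusive of both endpoints).
56 = 7 × 8, so the span is exactly 8 full weeks.
Each full week contributes one Saturday: 8 so far.
Total: 8.

8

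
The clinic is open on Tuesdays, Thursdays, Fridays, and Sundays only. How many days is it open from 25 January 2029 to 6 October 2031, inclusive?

25 January 2029 is a Thursday.
That's 985 days from start to end, counting both.
985 = 7 × 140 + 5, so there are 140 full weeks plus 5 extra days.
Each full week contributes 4 days from the set (Tue, Thu, Fri, Sun): 140 × 4 = 560.
The 5 extra days are Thursday, Friday, Saturday, Sunday, Monday — 3 of them qualify.
Total: 560 + 3 = 563.

563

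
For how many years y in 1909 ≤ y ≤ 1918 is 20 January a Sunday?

1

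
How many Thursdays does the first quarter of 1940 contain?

13

1940-01-01 is a Monday.
From 1940-01-01 to 1940-03-31 is 91 days inclusive.
91 = 7 × 13, so the span is exactly 13 full weeks.
Each full week contributes one Thursday: 13 so far.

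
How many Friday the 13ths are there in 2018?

2

The 13th falls on a Friday when the month's 13th has weekday Fri.
Jan 13 is Sat; Feb 13 is Tue; Mar 13 is Tue; Apr 13 is Fri ✓; May 13 is Sun; Jun 13 is Wed; Jul 13 is Fri ✓; Aug 13 is Mon; Sep 13 is Thu; Oct 13 is Sat; Nov 13 is Tue; Dec 13 is Thu.
Friday the 13ths: Apr, Jul.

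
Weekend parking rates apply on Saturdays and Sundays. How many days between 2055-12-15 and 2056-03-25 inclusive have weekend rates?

29

2055-12-15 is a Wednesday.
The range spans 102 days (inclusive of both endpoints).
102 = 7 × 14 + 4, so there are 14 full weeks plus 4 extra days.
Each full week contributes 2 weekend days (Sat, Sun): 14 × 2 = 28.
The 4 extra days are Wed, Thu, Fri, Sat — 1 of them qualifies.
Total: 28 + 1 = 29.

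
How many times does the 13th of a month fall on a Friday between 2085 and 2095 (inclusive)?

Friday-the-13ths by year:
2085: Apr, Jul
2086: Sep, Dec
2087: Jun
2088: Feb, Aug
2089: May
2090: Jan, Oct
2091: Apr, Jul
2092: Jun
2093: Feb, Mar, Nov
2094: Aug
2095: May

18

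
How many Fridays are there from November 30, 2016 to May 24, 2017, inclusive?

November 30, 2016 is a Wednesday.
That's 176 days from start to end, counting both.
176 = 7 × 25 + 1, so there are 25 full weeks plus 1 extra day.
Each full week contributes one Friday: 25 so far.
The 1 extra day is Wed — none qualify.
Total: 25 + 0 = 25.

25 Fridays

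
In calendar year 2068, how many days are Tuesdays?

52

Jan 1, 2068 is a Sunday.
From Jan 1, 2068 to Dec 31, 2068 is 366 days inclusive.
366 = 7 × 52 + 2, so there are 52 full weeks plus 2 extra days.
Each full week contributes one Tuesday: 52 so far.
The 2 extra days are Sun, Mon — none qualify.
Total: 52 + 0 = 52.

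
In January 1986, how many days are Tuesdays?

January 1, 1986 is a Wednesday.
From January 1, 1986 to January 31, 1986 is 31 days inclusive.
31 = 7 × 4 + 3, so there are 4 full weeks plus 3 extra days.
Each full week contributes one Tuesday: 4 so far.
The 3 extra days are Wed, Thu, Fri — none qualify.
Total: 4 + 0 = 4.

4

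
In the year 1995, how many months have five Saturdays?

4

A month has five Saturdays exactly when Saturday falls within its first (length − 28) days.
Jan: 31 days, starts Sun → 5 of Sun, Mon, Tue
Feb: 28 days, starts Wed → 5 of (none)
Mar: 31 days, starts Wed → 5 of Wed, Thu, Fri
Apr: 30 days, starts Sat → 5 of Sat, Sun ✓
May: 31 days, starts Mon → 5 of Mon, Tue, Wed
Jun: 30 days, starts Thu → 5 of Thu, Fri
Jul: 31 days, starts Sat → 5 of Sat, Sun, Mon ✓
Aug: 31 days, starts Tue → 5 of Tue, Wed, Thu
Sep: 30 days, starts Fri → 5 of Fri, Sat ✓
Oct: 31 days, starts Sun → 5 of Sun, Mon, Tue
Nov: 30 days, starts Wed → 5 of Wed, Thu
Dec: 31 days, starts Fri → 5 of Fri, Sat, Sun ✓
Months with five Saturdays: Apr, Jul, Sep, Dec.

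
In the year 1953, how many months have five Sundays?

4

A month has five Sundays exactly when Sunday falls within its first (length − 28) days.
Jan: 31 days, starts Thu → 5 of Thu, Fri, Sat
Feb: 28 days, starts Sun → 5 of (none)
Mar: 31 days, starts Sun → 5 of Sun, Mon, Tue ✓
Apr: 30 days, starts Wed → 5 of Wed, Thu
May: 31 days, starts Fri → 5 of Fri, Sat, Sun ✓
Jun: 30 days, starts Mon → 5 of Mon, Tue
Jul: 31 days, starts Wed → 5 of Wed, Thu, Fri
Aug: 31 days, starts Sat → 5 of Sat, Sun, Mon ✓
Sep: 30 days, starts Tue → 5 of Tue, Wed
Oct: 31 days, starts Thu → 5 of Thu, Fri, Sat
Nov: 30 days, starts Sun → 5 of Sun, Mon ✓
Dec: 31 days, starts Tue → 5 of Tue, Wed, Thu
Months with five Sundays: Mar, May, Aug, Nov.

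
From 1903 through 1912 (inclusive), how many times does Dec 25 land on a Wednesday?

Day of week of December 25 in each year:
1903: Fri, 1904: Sun, 1905: Mon, 1906: Tue, 1907: Wed ✓, 1908: Fri, 1909: Sat, 1910: Sun, 1911: Mon, 1912: Wed ✓
Wednesdays: 1907, 1912.

2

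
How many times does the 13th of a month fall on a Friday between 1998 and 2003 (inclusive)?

Friday-the-13ths by year:
1998: Feb, Mar, Nov
1999: Aug
2000: Oct
2001: Apr, Jul
2002: Sep, Dec
2003: Jun

10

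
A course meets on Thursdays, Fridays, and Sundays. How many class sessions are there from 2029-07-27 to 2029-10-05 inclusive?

2029-07-27 is a Friday.
The range spans 71 days (inclusive of both endpoints).
71 = 7 × 10 + 1, so there are 10 full weeks plus 1 extra day.
Each full week contributes 3 days from the set (Thu, Fri, Sun): 10 × 3 = 30.
The 1 extra day is Friday — 1 of them qualifies.
Total: 30 + 1 = 31.

31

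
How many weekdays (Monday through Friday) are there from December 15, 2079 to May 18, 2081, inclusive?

December 15, 2079 is a Friday.
That's 521 days from start to end, counting both.
521 = 7 × 74 + 3, so there are 74 full weeks plus 3 extra days.
Each full week contributes 5 weekdays (Mon–Fri): 74 × 5 = 370.
The 3 extra days are Fri, Sat, Sun — 1 of them qualifies.
Total: 370 + 1 = 371.

371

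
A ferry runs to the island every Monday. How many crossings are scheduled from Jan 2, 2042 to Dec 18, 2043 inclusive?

Jan 2, 2042 is a Thursday.
The range spans 716 days (inclusive of both endpoints).
716 = 7 × 102 + 2, so there are 102 full weeks plus 2 extra days.
Each full week contributes one Monday: 102 so far.
The 2 extra days are Thursday, Friday — none qualify.
Total: 102 + 0 = 102.

102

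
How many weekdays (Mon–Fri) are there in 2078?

January 1, 2078 is a Saturday.
The range spans 365 days (inclusive of both endpoints).
365 = 7 × 52 + 1, so there are 52 full weeks plus 1 extra day.
Each full week contributes 5 weekdays (Mon–Fri): 52 × 5 = 260.
The 1 extra day is Sat — none qualify.
Total: 260 + 0 = 260.

260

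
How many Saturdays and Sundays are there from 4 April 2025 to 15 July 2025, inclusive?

30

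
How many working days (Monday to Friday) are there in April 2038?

22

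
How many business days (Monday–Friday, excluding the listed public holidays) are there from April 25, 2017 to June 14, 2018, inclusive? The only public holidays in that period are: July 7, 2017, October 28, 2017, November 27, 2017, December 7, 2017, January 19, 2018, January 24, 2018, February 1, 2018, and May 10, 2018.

April 25, 2017 is a Tuesday.
That's 416 days from start to end, counting both.
416 = 7 × 59 + 3, so there are 59 full weeks plus 3 extra days.
Each full week contributes 5 weekdays (Mon–Fri): 59 × 5 = 295.
The 3 extra days are Tuesday, Wednesday, Thursday — 3 of them qualify.
Total: 295 + 3 = 298.
Holidays: July 7, 2017 (Fri); October 28, 2017 (Sat); November 27, 2017 (Mon); December 7, 2017 (Thu); January 19, 2018 (Fri); January 24, 2018 (Wed); February 1, 2018 (Thu); May 10, 2018 (Thu).
7 of the 8 holidays fall on weekdays; the rest are weekends and were already excluded.
Business days: 298 − 7 = 291.

291 business days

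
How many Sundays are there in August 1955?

4

1 August 1955 is a Monday.
From 1 August 1955 to 31 August 1955 is 31 days inclusive.
31 = 7 × 4 + 3, so there are 4 full weeks plus 3 extra days.
Each full week contributes one Sunday: 4 so far.
The 3 extra days are Mon, Tue, Wed — none qualify.
Total: 4 + 0 = 4.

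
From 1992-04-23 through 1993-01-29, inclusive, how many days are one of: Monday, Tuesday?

1992-04-23 is a Thursday.
From 1992-04-23 to 1993-01-29 is 282 days inclusive.
282 = 7 × 40 + 2, so there are 40 full weeks plus 2 extra days.
Each full week contributes 2 days from the set (Mon, Tue): 40 × 2 = 80.
The 2 extra days are Thu, Fri — none qualify.
Total: 80 + 0 = 80.

80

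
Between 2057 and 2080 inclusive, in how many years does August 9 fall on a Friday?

Day of week of August 9 in each year:
2057: Thu, 2058: Fri ✓, 2059: Sat, 2060: Mon, 2061: Tue, 2062: Wed, 2063: Thu, 2064: Sat, 2065: Sun, 2066: Mon, 2067: Tue, 2068: Thu, 2069: Fri ✓, 2070: Sat, 2071: Sun, 2072: Tue, 2073: Wed, 2074: Thu, 2075: Fri ✓, 2076: Sun, 2077: Mon, 2078: Tue, 2079: Wed, 2080: Fri ✓
Fridays: 2058, 2069, 2075, 2080.

4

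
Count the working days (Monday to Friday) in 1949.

260

1949-01-01 is a Saturday.
That's 365 days from start to end, counting both.
365 = 7 × 52 + 1, so there are 52 full weeks plus 1 extra day.
Each full week contributes 5 weekdays (Mon–Fri): 52 × 5 = 260.
The 1 extra day is Sat — none qualify.
Total: 260 + 0 = 260.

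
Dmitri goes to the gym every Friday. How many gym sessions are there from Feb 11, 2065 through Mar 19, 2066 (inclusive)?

58

Feb 11, 2065 is a Wednesday.
From Feb 11, 2065 to Mar 19, 2066 is 402 days inclusive.
402 = 7 × 57 + 3, so there are 57 full weeks plus 3 extra days.
Each full week contributes one Friday: 57 so far.
The 3 extra days are Wednesday, Thursday, Friday — 1 of them qualifies.
Total: 57 + 1 = 58.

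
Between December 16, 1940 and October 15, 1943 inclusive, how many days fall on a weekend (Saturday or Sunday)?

December 16, 1940 is a Monday.
That's 1034 days from start to end, counting both.
1034 = 7 × 147 + 5, so there are 147 full weeks plus 5 extra days.
Each full week contributes 2 weekend days (Sat, Sun): 147 × 2 = 294.
The 5 extra days are Monday, Tuesday, Wednesday, Thursday, Friday — none qualify.
Total: 294 + 0 = 294.

294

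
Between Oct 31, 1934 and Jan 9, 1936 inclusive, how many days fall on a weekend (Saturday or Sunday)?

Oct 31, 1934 is a Wednesday.
The range spans 436 days (inclusive of both endpoints).
436 = 7 × 62 + 2, so there are 62 full weeks plus 2 extra days.
Each full week contributes 2 weekend days (Sat, Sun): 62 × 2 = 124.
The 2 extra days are Wed, Thu — none qualify.
Total: 124 + 0 = 124.

124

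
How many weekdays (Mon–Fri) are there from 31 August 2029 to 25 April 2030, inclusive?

31 August 2029 is a Friday.
From 31 August 2029 to 25 April 2030 is 238 days inclusive.
238 = 7 × 34, so the span is exactly 34 full weeks.
Each full week contributes 5 weekdays (Mon–Fri): 34 × 5 = 170.
Total: 170.

170 weekdays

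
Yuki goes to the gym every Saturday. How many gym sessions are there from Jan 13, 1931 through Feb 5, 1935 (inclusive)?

Jan 13, 1931 is a Tuesday.
The range spans 1485 days (inclusive of both endpoints).
1485 = 7 × 212 + 1, so there are 212 full weeks plus 1 extra day.
Each full week contributes one Saturday: 212 so far.
The 1 extra day is Tue — none qualify.
Total: 212 + 0 = 212.

212 Saturdays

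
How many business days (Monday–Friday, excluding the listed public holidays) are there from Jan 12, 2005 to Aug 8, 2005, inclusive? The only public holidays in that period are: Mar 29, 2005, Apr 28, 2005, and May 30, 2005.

Jan 12, 2005 is a Wednesday.
From Jan 12, 2005 to Aug 8, 2005 is 209 days inclusive.
209 = 7 × 29 + 6, so there are 29 full weeks plus 6 extra days.
Each full week contributes 5 weekdays (Mon–Fri): 29 × 5 = 145.
The 6 extra days are Wed, Thu, Fri, Sat, Sun, Mon — 4 of them qualify.
Total: 145 + 4 = 149.
Holidays: Mar 29, 2005 (Tue); Apr 28, 2005 (Thu); May 30, 2005 (Mon).
All 3 holidays fall on weekdays, so subtract 3.
Business days: 149 − 3 = 146.

146 business days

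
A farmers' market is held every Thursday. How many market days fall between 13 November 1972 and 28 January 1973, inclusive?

13 November 1972 is a Monday.
That's 77 days from start to end, counting both.
77 = 7 × 11, so the span is exactly 11 full weeks.
Each full week contributes one Thursday: 11 so far.

11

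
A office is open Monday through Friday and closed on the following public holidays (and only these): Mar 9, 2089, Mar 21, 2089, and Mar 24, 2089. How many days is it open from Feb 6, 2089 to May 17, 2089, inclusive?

69

Feb 6, 2089 is a Sunday.
From Feb 6, 2089 to May 17, 2089 is 101 days inclusive.
101 = 7 × 14 + 3, so there are 14 full weeks plus 3 extra days.
Each full week contributes 5 weekdays (Mon–Fri): 14 × 5 = 70.
The 3 extra days are Sunday, Monday, Tuesday — 2 of them qualify.
Total: 70 + 2 = 72.
Holidays: Mar 9, 2089 (Wed); Mar 21, 2089 (Mon); Mar 24, 2089 (Thu).
All 3 holidays fall on weekdays, so subtract 3.
Business days: 72 − 3 = 69.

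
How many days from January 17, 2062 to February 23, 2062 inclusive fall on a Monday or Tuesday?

11

January 17, 2062 is a Tuesday.
From January 17, 2062 to February 23, 2062 is 38 days inclusive.
38 = 7 × 5 + 3, so there are 5 full weeks plus 3 extra days.
Each full week contributes 2 days from the set (Mon, Tue): 5 × 2 = 10.
The 3 extra days are Tue, Wed, Thu — 1 of them qualifies.
Total: 10 + 1 = 11.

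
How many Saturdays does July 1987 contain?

Jul 1, 1987 is a Wednesday.
From Jul 1, 1987 to Jul 31, 1987 is 31 days inclusive.
31 = 7 × 4 + 3, so there are 4 full weeks plus 3 extra days.
Each full week contributes one Saturday: 4 so far.
The 3 extra days are Wed, Thu, Fri — none qualify.
Total: 4 + 0 = 4.

4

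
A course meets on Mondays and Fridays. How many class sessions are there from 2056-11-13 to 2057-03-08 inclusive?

33

2056-11-13 is a Monday.
That's 116 days from start to end, counting both.
116 = 7 × 16 + 4, so there are 16 full weeks plus 4 extra days.
Each full week contributes 2 days from the set (Mon, Fri): 16 × 2 = 32.
The 4 extra days are Mon, Tue, Wed, Thu — 1 of them qualifies.
Total: 32 + 1 = 33.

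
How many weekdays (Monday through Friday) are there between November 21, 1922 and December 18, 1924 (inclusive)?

543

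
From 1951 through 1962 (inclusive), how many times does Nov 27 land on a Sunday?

2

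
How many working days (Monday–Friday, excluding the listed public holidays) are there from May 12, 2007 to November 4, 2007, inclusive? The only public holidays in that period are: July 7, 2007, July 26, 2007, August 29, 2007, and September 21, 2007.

122

May 12, 2007 is a Saturday.
The range spans 177 days (inclusive of both endpoints).
177 = 7 × 25 + 2, so there are 25 full weeks plus 2 extra days.
Each full week contributes 5 weekdays (Mon–Fri): 25 × 5 = 125.
The 2 extra days are Saturday, Sunday — none qualify.
Total: 125 + 0 = 125.
Holidays: July 7, 2007 (Sat); July 26, 2007 (Thu); August 29, 2007 (Wed); September 21, 2007 (Fri).
3 of the 4 holidays fall on weekdays; the rest are weekends and were already excluded.
Business days: 125 − 3 = 122.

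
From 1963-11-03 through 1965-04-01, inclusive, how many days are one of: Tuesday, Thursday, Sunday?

222

1963-11-03 is a Sunday.
The range spans 516 days (inclusive of both endpoints).
516 = 7 × 73 + 5, so there are 73 full weeks plus 5 extra days.
Each full week contributes 3 days from the set (Tue, Thu, Sun): 73 × 3 = 219.
The 5 extra days are Sun, Mon, Tue, Wed, Thu — 3 of them qualify.
Total: 219 + 3 = 222.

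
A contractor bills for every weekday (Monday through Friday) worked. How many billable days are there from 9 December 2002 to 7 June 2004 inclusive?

9 December 2002 is a Monday.
That's 547 days from start to end, counting both.
547 = 7 × 78 + 1, so there are 78 full weeks plus 1 extra day.
Each full week contributes 5 weekdays (Mon–Fri): 78 × 5 = 390.
The 1 extra day is Mon — 1 of them qualifies.
Total: 390 + 1 = 391.

391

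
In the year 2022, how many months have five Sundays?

4

A month has five Sundays exactly when Sunday falls within its first (length − 28) days.
Jan: 31 days, starts Sat → 5 of Sat, Sun, Mon ✓
Feb: 28 days, starts Tue → 5 of (none)
Mar: 31 days, starts Tue → 5 of Tue, Wed, Thu
Apr: 30 days, starts Fri → 5 of Fri, Sat
May: 31 days, starts Sun → 5 of Sun, Mon, Tue ✓
Jun: 30 days, starts Wed → 5 of Wed, Thu
Jul: 31 days, starts Fri → 5 of Fri, Sat, Sun ✓
Aug: 31 days, starts Mon → 5 of Mon, Tue, Wed
Sep: 30 days, starts Thu → 5 of Thu, Fri
Oct: 31 days, starts Sat → 5 of Sat, Sun, Mon ✓
Nov: 30 days, starts Tue → 5 of Tue, Wed
Dec: 31 days, starts Thu → 5 of Thu, Fri, Sat
Months with five Sundays: Jan, May, Jul, Oct.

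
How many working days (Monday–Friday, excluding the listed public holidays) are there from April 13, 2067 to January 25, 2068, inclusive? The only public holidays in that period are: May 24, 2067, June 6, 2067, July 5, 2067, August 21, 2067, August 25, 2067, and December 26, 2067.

April 13, 2067 is a Wednesday.
That's 288 days from start to end, counting both.
288 = 7 × 41 + 1, so there are 41 full weeks plus 1 extra day.
Each full week contributes 5 weekdays (Mon–Fri): 41 × 5 = 205.
The 1 extra day is Wednesday — 1 of them qualifies.
Total: 205 + 1 = 206.
Holidays: May 24, 2067 (Tue); June 6, 2067 (Mon); July 5, 2067 (Tue); August 21, 2067 (Sun); August 25, 2067 (Thu); December 26, 2067 (Mon).
5 of the 6 holidays fall on weekdays; the rest are weekends and were already excluded.
Business days: 206 − 5 = 201.

201 working days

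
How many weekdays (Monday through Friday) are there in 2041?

261 weekdays

January 1, 2041 is a Tuesday.
From January 1, 2041 to December 31, 2041 is 365 days inclusive.
365 = 7 × 52 + 1, so there are 52 full weeks plus 1 extra day.
Each full week contributes 5 weekdays (Mon–Fri): 52 × 5 = 260.
The 1 extra day is Tuesday — 1 of them qualifies.
Total: 260 + 1 = 261.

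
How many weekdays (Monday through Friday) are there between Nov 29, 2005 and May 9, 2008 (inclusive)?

639

Nov 29, 2005 is a Tuesday.
That's 893 days from start to end, counting both.
893 = 7 × 127 + 4, so there are 127 full weeks plus 4 extra days.
Each full week contributes 5 weekdays (Mon–Fri): 127 × 5 = 635.
The 4 extra days are Tue, Wed, Thu, Fri — 4 of them qualify.
Total: 635 + 4 = 639.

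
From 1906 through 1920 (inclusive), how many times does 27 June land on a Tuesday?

Day of week of June 27 in each year:
1906: Wed, 1907: Thu, 1908: Sat, 1909: Sun, 1910: Mon, 1911: Tue ✓, 1912: Thu, 1913: Fri, 1914: Sat, 1915: Sun, 1916: Tue ✓, 1917: Wed, 1918: Thu, 1919: Fri, 1920: Sun
Tuesdays: 1911, 1916.

2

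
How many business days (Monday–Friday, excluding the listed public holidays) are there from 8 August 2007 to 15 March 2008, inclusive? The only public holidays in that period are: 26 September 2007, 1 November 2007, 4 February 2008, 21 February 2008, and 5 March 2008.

8 August 2007 is a Wednesday.
That's 221 days from start to end, counting both.
221 = 7 × 31 + 4, so there are 31 full weeks plus 4 extra days.
Each full week contributes 5 weekdays (Mon–Fri): 31 × 5 = 155.
The 4 extra days are Wednesday, Thursday, Friday, Saturday — 3 of them qualify.
Total: 155 + 3 = 158.
Holidays: 26 September 2007 (Wed); 1 November 2007 (Thu); 4 February 2008 (Mon); 21 February 2008 (Thu); 5 March 2008 (Wed).
All 5 holidays fall on weekdays, so subtract 5.
Business days: 158 − 5 = 153.

153 business days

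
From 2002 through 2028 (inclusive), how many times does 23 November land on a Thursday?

4

Day of week of November 23 in each year:
2002: Sat, 2003: Sun, 2004: Tue, 2005: Wed, 2006: Thu ✓, 2007: Fri, 2008: Sun, 2009: Mon, 2010: Tue, 2011: Wed, 2012: Fri, 2013: Sat, 2014: Sun, 2015: Mon, 2016: Wed, 2017: Thu ✓, 2018: Fri, 2019: Sat, 2020: Mon, 2021: Tue, 2022: Wed, 2023: Thu ✓, 2024: Sat, 2025: Sun, 2026: Mon, 2027: Tue, 2028: Thu ✓
Thursdays: 2006, 2017, 2023, 2028.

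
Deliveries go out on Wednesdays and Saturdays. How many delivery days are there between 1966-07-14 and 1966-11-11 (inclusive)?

1966-07-14 is a Thursday.
That's 121 days from start to end, counting both.
121 = 7 × 17 + 2, so there are 17 full weeks plus 2 extra days.
Each full week contributes 2 days from the set (Wed, Sat): 17 × 2 = 34.
The 2 extra days are Thu, Fri — none qualify.
Total: 34 + 0 = 34.

34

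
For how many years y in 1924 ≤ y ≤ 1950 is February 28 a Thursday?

Day of week of February 28 in each year:
1924: Thu ✓, 1925: Sat, 1926: Sun, 1927: Mon, 1928: Tue, 1929: Thu ✓, 1930: Fri, 1931: Sat, 1932: Sun, 1933: Tue, 1934: Wed, 1935: Thu ✓, 1936: Fri, 1937: Sun, 1938: Mon, 1939: Tue, 1940: Wed, 1941: Fri, 1942: Sat, 1943: Sun, 1944: Mon, 1945: Wed, 1946: Thu ✓, 1947: Fri, 1948: Sat, 1949: Mon, 1950: Tue
Thursdays: 1924, 1929, 1935, 1946.

4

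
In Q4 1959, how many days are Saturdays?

1959-10-01 is a Thursday.
From 1959-10-01 to 1959-12-31 is 92 days inclusive.
92 = 7 × 13 + 1, so there are 13 full weeks plus 1 extra day.
Each full week contributes one Saturday: 13 so far.
The 1 extra day is Thursday — none qualify.
Total: 13 + 0 = 13.

13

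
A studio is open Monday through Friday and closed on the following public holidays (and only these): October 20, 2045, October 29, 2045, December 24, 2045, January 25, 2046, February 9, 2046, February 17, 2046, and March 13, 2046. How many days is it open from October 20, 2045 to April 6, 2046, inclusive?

117

October 20, 2045 is a Friday.
The range spans 169 days (inclusive of both endpoints).
169 = 7 × 24 + 1, so there are 24 full weeks plus 1 extra day.
Each full week contributes 5 weekdays (Mon–Fri): 24 × 5 = 120.
The 1 extra day is Fri — 1 of them qualifies.
Total: 120 + 1 = 121.
Holidays: October 20, 2045 (Fri); October 29, 2045 (Sun); December 24, 2045 (Sun); January 25, 2046 (Thu); February 9, 2046 (Fri); February 17, 2046 (Sat); March 13, 2046 (Tue).
4 of the 7 holidays fall on weekdays; the rest are weekends and were already excluded.
Business days: 121 − 4 = 117.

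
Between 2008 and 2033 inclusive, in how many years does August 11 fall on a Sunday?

4

Day of week of August 11 in each year:
2008: Mon, 2009: Tue, 2010: Wed, 2011: Thu, 2012: Sat, 2013: Sun ✓, 2014: Mon, 2015: Tue, 2016: Thu, 2017: Fri, 2018: Sat, 2019: Sun ✓, 2020: Tue, 2021: Wed, 2022: Thu, 2023: Fri, 2024: Sun ✓, 2025: Mon, 2026: Tue, 2027: Wed, 2028: Fri, 2029: Sat, 2030: Sun ✓, 2031: Mon, 2032: Wed, 2033: Thu
Sundays: 2013, 2019, 2024, 2030.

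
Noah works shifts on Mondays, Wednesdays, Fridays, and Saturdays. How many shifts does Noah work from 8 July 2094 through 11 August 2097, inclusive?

646

8 July 2094 is a Thursday.
The range spans 1131 days (inclusive of both endpoints).
1131 = 7 × 161 + 4, so there are 161 full weeks plus 4 extra days.
Each full week contributes 4 days from the set (Mon, Wed, Fri, Sat): 161 × 4 = 644.
The 4 extra days are Thu, Fri, Sat, Sun — 2 of them qualify.
Total: 644 + 2 = 646.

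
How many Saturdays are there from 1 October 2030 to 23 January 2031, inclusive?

1 October 2030 is a Tuesday.
The range spans 115 days (inclusive of both endpoints).
115 = 7 × 16 + 3, so there are 16 full weeks plus 3 extra days.
Each full week contributes one Saturday: 16 so far.
The 3 extra days are Tuesday, Wednesday, Thursday — none qualify.
Total: 16 + 0 = 16.

16 Saturdays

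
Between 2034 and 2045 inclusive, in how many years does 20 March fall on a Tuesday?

2

Day of week of March 20 in each year:
2034: Mon, 2035: Tue ✓, 2036: Thu, 2037: Fri, 2038: Sat, 2039: Sun, 2040: Tue ✓, 2041: Wed, 2042: Thu, 2043: Fri, 2044: Sun, 2045: Mon
Tuesdays: 2035, 2040.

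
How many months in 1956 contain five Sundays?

A month has five Sundays exactly when Sunday falls within its first (length − 28) days.
Jan: 31 days, starts Sun → 5 of Sun, Mon, Tue ✓
Feb: 29 days, starts Wed → 5 of Wed
Mar: 31 days, starts Thu → 5 of Thu, Fri, Sat
Apr: 30 days, starts Sun → 5 of Sun, Mon ✓
May: 31 days, starts Tue → 5 of Tue, Wed, Thu
Jun: 30 days, starts Fri → 5 of Fri, Sat
Jul: 31 days, starts Sun → 5 of Sun, Mon, Tue ✓
Aug: 31 days, starts Wed → 5 of Wed, Thu, Fri
Sep: 30 days, starts Sat → 5 of Sat, Sun ✓
Oct: 31 days, starts Mon → 5 of Mon, Tue, Wed
Nov: 30 days, starts Thu → 5 of Thu, Fri
Dec: 31 days, starts Sat → 5 of Sat, Sun, Mon ✓
Months with five Sundays: Jan, Apr, Jul, Sep, Dec.

5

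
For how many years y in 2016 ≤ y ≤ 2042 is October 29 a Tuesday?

4

Day of week of October 29 in each year:
2016: Sat, 2017: Sun, 2018: Mon, 2019: Tue ✓, 2020: Thu, 2021: Fri, 2022: Sat, 2023: Sun, 2024: Tue ✓, 2025: Wed, 2026: Thu, 2027: Fri, 2028: Sun, 2029: Mon, 2030: Tue ✓, 2031: Wed, 2032: Fri, 2033: Sat, 2034: Sun, 2035: Mon, 2036: Wed, 2037: Thu, 2038: Fri, 2039: Sat, 2040: Mon, 2041: Tue ✓, 2042: Wed
Tuesdays: 2019, 2024, 2030, 2041.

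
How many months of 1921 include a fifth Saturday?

5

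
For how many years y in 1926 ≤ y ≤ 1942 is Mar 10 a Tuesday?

3

Day of week of March 10 in each year:
1926: Wed, 1927: Thu, 1928: Sat, 1929: Sun, 1930: Mon, 1931: Tue ✓, 1932: Thu, 1933: Fri, 1934: Sat, 1935: Sun, 1936: Tue ✓, 1937: Wed, 1938: Thu, 1939: Fri, 1940: Sun, 1941: Mon, 1942: Tue ✓
Tuesdays: 1931, 1936, 1942.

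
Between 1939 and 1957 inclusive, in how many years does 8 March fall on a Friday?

3

Day of week of March 8 in each year:
1939: Wed, 1940: Fri ✓, 1941: Sat, 1942: Sun, 1943: Mon, 1944: Wed, 1945: Thu, 1946: Fri ✓, 1947: Sat, 1948: Mon, 1949: Tue, 1950: Wed, 1951: Thu, 1952: Sat, 1953: Sun, 1954: Mon, 1955: Tue, 1956: Thu, 1957: Fri ✓
Fridays: 1940, 1946, 1957.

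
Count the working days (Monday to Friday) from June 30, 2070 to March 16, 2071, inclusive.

186 weekdays

June 30, 2070 is a Monday.
From June 30, 2070 to March 16, 2071 is 260 days inclusive.
260 = 7 × 37 + 1, so there are 37 full weeks plus 1 extra day.
Each full week contributes 5 weekdays (Mon–Fri): 37 × 5 = 185.
The 1 extra day is Mon — 1 of them qualifies.
Total: 185 + 1 = 186.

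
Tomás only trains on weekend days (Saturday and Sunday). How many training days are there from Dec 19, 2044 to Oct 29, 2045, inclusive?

Dec 19, 2044 is a Monday.
That's 315 days from start to end, counting both.
315 = 7 × 45, so the span is exactly 45 full weeks.
Each full week contributes 2 weekend days (Sat, Sun): 45 × 2 = 90.

90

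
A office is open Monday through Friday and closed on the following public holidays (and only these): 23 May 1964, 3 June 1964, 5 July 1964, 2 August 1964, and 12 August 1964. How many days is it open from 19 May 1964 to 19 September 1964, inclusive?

87

19 May 1964 is a Tuesday.
From 19 May 1964 to 19 September 1964 is 124 days inclusive.
124 = 7 × 17 + 5, so there are 17 full weeks plus 5 extra days.
Each full week contributes 5 weekdays (Mon–Fri): 17 × 5 = 85.
The 5 extra days are Tuesday, Wednesday, Thursday, Friday, Saturday — 4 of them qualify.
Total: 85 + 4 = 89.
Holidays: 23 May 1964 (Sat); 3 June 1964 (Wed); 5 July 1964 (Sun); 2 August 1964 (Sun); 12 August 1964 (Wed).
2 of the 5 holidays fall on weekdays; the rest are weekends and were already excluded.
Business days: 89 − 2 = 87.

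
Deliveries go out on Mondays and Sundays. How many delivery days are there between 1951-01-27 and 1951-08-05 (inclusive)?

55

1951-01-27 is a Saturday.
The range spans 191 days (inclusive of both endpoints).
191 = 7 × 27 + 2, so there are 27 full weeks plus 2 extra days.
Each full week contributes 2 days from the set (Mon, Sun): 27 × 2 = 54.
The 2 extra days are Sat, Sun — 1 of them qualifies.
Total: 54 + 1 = 55.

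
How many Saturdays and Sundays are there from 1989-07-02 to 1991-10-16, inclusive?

239

1989-07-02 is a Sunday.
From 1989-07-02 to 1991-10-16 is 837 days inclusive.
837 = 7 × 119 + 4, so there are 119 full weeks plus 4 extra days.
Each full week contributes 2 weekend days (Sat, Sun): 119 × 2 = 238.
The 4 extra days are Sun, Mon, Tue, Wed — 1 of them qualifies.
Total: 238 + 1 = 239.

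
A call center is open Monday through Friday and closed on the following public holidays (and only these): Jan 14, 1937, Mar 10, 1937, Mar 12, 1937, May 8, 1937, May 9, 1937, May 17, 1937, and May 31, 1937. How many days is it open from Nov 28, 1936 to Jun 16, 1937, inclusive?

Nov 28, 1936 is a Saturday.
That's 201 days from start to end, counting both.
201 = 7 × 28 + 5, so there are 28 full weeks plus 5 extra days.
Each full week contributes 5 weekdays (Mon–Fri): 28 × 5 = 140.
The 5 extra days are Saturday, Sunday, Monday, Tuesday, Wednesday — 3 of them qualify.
Total: 140 + 3 = 143.
Holidays: Jan 14, 1937 (Thu); Mar 10, 1937 (Wed); Mar 12, 1937 (Fri); May 8, 1937 (Sat); May 9, 1937 (Sun); May 17, 1937 (Mon); May 31, 1937 (Mon).
5 of the 7 holidays fall on weekdays; the rest are weekends and were already excluded.
Business days: 143 − 5 = 138.

138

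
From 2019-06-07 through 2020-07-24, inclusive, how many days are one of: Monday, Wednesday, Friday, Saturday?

237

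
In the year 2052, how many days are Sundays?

1 January 2052 is a Monday.
That's 366 days from start to end, counting both.
366 = 7 × 52 + 2, so there are 52 full weeks plus 2 extra days.
Each full week contributes one Sunday: 52 so far.
The 2 extra days are Monday, Tuesday — none qualify.
Total: 52 + 0 = 52.

52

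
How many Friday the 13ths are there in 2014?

The 13th falls on a Friday when the month's 13th has weekday Fri.
Jan 13 is Mon; Feb 13 is Thu; Mar 13 is Thu; Apr 13 is Sun; May 13 is Tue; Jun 13 is Fri ✓; Jul 13 is Sun; Aug 13 is Wed; Sep 13 is Sat; Oct 13 is Mon; Nov 13 is Thu; Dec 13 is Sat.
Friday the 13ths: Jun.

1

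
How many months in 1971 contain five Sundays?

4

A month has five Sundays exactly when Sunday falls within its first (length − 28) days.
Jan: 31 days, starts Fri → 5 of Fri, Sat, Sun ✓
Feb: 28 days, starts Mon → 5 of (none)
Mar: 31 days, starts Mon → 5 of Mon, Tue, Wed
Apr: 30 days, starts Thu → 5 of Thu, Fri
May: 31 days, starts Sat → 5 of Sat, Sun, Mon ✓
Jun: 30 days, starts Tue → 5 of Tue, Wed
Jul: 31 days, starts Thu → 5 of Thu, Fri, Sat
Aug: 31 days, starts Sun → 5 of Sun, Mon, Tue ✓
Sep: 30 days, starts Wed → 5 of Wed, Thu
Oct: 31 days, starts Fri → 5 of Fri, Sat, Sun ✓
Nov: 30 days, starts Mon → 5 of Mon, Tue
Dec: 31 days, starts Wed → 5 of Wed, Thu, Fri
Months with five Sundays: Jan, May, Aug, Oct.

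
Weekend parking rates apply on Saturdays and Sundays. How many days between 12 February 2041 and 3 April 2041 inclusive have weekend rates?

14

12 February 2041 is a Tuesday.
That's 51 days from start to end, counting both.
51 = 7 × 7 + 2, so there are 7 full weeks plus 2 extra days.
Each full week contributes 2 weekend days (Sat, Sun): 7 × 2 = 14.
The 2 extra days are Tuesday, Wednesday — none qualify.
Total: 14 + 0 = 14.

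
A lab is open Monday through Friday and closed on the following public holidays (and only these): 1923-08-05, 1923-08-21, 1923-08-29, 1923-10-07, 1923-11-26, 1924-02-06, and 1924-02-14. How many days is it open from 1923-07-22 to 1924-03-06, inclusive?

159 working days

1923-07-22 is a Sunday.
The range spans 229 days (inclusive of both endpoints).
229 = 7 × 32 + 5, so there are 32 full weeks plus 5 extra days.
Each full week contributes 5 weekdays (Mon–Fri): 32 × 5 = 160.
The 5 extra days are Sun, Mon, Tue, Wed, Thu — 4 of them qualify.
Total: 160 + 4 = 164.
Holidays: 1923-08-05 (Sun); 1923-08-21 (Tue); 1923-08-29 (Wed); 1923-10-07 (Sun); 1923-11-26 (Mon); 1924-02-06 (Wed); 1924-02-14 (Thu).
5 of the 7 holidays fall on weekdays; the rest are weekends and were already excluded.
Business days: 164 − 5 = 159.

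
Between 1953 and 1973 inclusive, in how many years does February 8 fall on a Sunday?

Day of week of February 8 in each year:
1953: Sun ✓, 1954: Mon, 1955: Tue, 1956: Wed, 1957: Fri, 1958: Sat, 1959: Sun ✓, 1960: Mon, 1961: Wed, 1962: Thu, 1963: Fri, 1964: Sat, 1965: Mon, 1966: Tue, 1967: Wed, 1968: Thu, 1969: Sat, 1970: Sun ✓, 1971: Mon, 1972: Tue, 1973: Thu
Sundays: 1953, 1959, 1970.

3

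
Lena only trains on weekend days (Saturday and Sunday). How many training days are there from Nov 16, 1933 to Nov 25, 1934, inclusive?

Nov 16, 1933 is a Thursday.
The range spans 375 days (inclusive of both endpoints).
375 = 7 × 53 + 4, so there are 53 full weeks plus 4 extra days.
Each full week contributes 2 weekend days (Sat, Sun): 53 × 2 = 106.
The 4 extra days are Thu, Fri, Sat, Sun — 2 of them qualify.
Total: 106 + 2 = 108.

108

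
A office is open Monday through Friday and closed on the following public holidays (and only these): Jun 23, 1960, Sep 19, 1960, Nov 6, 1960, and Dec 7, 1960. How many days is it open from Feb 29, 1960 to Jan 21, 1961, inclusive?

232

Feb 29, 1960 is a Monday.
From Feb 29, 1960 to Jan 21, 1961 is 328 days inclusive.
328 = 7 × 46 + 6, so there are 46 full weeks plus 6 extra days.
Each full week contributes 5 weekdays (Mon–Fri): 46 × 5 = 230.
The 6 extra days are Monday, Tuesday, Wednesday, Thursday, Friday, Saturday — 5 of them qualify.
Total: 230 + 5 = 235.
Holidays: Jun 23, 1960 (Thu); Sep 19, 1960 (Mon); Nov 6, 1960 (Sun); Dec 7, 1960 (Wed).
3 of the 4 holidays fall on weekdays; the rest are weekends and were already excluded.
Business days: 235 − 3 = 232.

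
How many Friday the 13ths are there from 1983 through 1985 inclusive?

Friday-the-13ths by year:
1983: May
1984: Jan, Apr, Jul
1985: Sep, Dec

6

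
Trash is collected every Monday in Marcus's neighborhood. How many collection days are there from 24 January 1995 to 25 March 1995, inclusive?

8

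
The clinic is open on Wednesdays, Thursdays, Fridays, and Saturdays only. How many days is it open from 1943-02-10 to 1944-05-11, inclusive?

1943-02-10 is a Wednesday.
The range spans 457 days (inclusive of both endpoints).
457 = 7 × 65 + 2, so there are 65 full weeks plus 2 extra days.
Each full week contributes 4 days from the set (Wed, Thu, Fri, Sat): 65 × 4 = 260.
The 2 extra days are Wed, Thu — 2 of them qualify.
Total: 260 + 2 = 262.

262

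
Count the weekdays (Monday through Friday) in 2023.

260

January 1, 2023 is a Sunday.
The range spans 365 days (inclusive of both endpoints).
365 = 7 × 52 + 1, so there are 52 full weeks plus 1 extra day.
Each full week contributes 5 weekdays (Mon–Fri): 52 × 5 = 260.
The 1 extra day is Sunday — none qualify.
Total: 260 + 0 = 260.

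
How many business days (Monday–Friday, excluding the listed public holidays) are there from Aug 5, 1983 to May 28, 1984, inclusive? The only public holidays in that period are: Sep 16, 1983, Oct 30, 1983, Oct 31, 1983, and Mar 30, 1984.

209

Aug 5, 1983 is a Friday.
The range spans 298 days (inclusive of both endpoints).
298 = 7 × 42 + 4, so there are 42 full weeks plus 4 extra days.
Each full week contributes 5 weekdays (Mon–Fri): 42 × 5 = 210.
The 4 extra days are Friday, Saturday, Sunday, Monday — 2 of them qualify.
Total: 210 + 2 = 212.
Holidays: Sep 16, 1983 (Fri); Oct 30, 1983 (Sun); Oct 31, 1983 (Mon); Mar 30, 1984 (Fri).
3 of the 4 holidays fall on weekdays; the rest are weekends and were already excluded.
Business days: 212 − 3 = 209.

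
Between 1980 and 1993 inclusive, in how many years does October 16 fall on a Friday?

Day of week of October 16 in each year:
1980: Thu, 1981: Fri ✓, 1982: Sat, 1983: Sun, 1984: Tue, 1985: Wed, 1986: Thu, 1987: Fri ✓, 1988: Sun, 1989: Mon, 1990: Tue, 1991: Wed, 1992: Fri ✓, 1993: Sat
Fridays: 1981, 1987, 1992.

3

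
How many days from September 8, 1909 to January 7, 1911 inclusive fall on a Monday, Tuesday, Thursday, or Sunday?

September 8, 1909 is a Wednesday.
That's 487 days from start to end, counting both.
487 = 7 × 69 + 4, so there are 69 full weeks plus 4 extra days.
Each full week contributes 4 days from the set (Mon, Tue, Thu, Sun): 69 × 4 = 276.
The 4 extra days are Wed, Thu, Fri, Sat — 1 of them qualifies.
Total: 276 + 1 = 277.

277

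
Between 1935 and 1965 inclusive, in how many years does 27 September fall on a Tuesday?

Day of week of September 27 in each year:
1935: Fri, 1936: Sun, 1937: Mon, 1938: Tue ✓, 1939: Wed, 1940: Fri, 1941: Sat, 1942: Sun, 1943: Mon, 1944: Wed, 1945: Thu, 1946: Fri, 1947: Sat, 1948: Mon, 1949: Tue ✓, 1950: Wed, 1951: Thu, 1952: Sat, 1953: Sun, 1954: Mon, 1955: Tue ✓, 1956: Thu, 1957: Fri, 1958: Sat, 1959: Sun, 1960: Tue ✓, 1961: Wed, 1962: Thu, 1963: Fri, 1964: Sun, 1965: Mon
Tuesdays: 1938, 1949, 1955, 1960.

4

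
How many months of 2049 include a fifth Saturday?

A month has five Saturdays exactly when Saturday falls within its first (length − 28) days.
Jan: 31 days, starts Fri → 5 of Fri, Sat, Sun ✓
Feb: 28 days, starts Mon → 5 of (none)
Mar: 31 days, starts Mon → 5 of Mon, Tue, Wed
Apr: 30 days, starts Thu → 5 of Thu, Fri
May: 31 days, starts Sat → 5 of Sat, Sun, Mon ✓
Jun: 30 days, starts Tue → 5 of Tue, Wed
Jul: 31 days, starts Thu → 5 of Thu, Fri, Sat ✓
Aug: 31 days, starts Sun → 5 of Sun, Mon, Tue
Sep: 30 days, starts Wed → 5 of Wed, Thu
Oct: 31 days, starts Fri → 5 of Fri, Sat, Sun ✓
Nov: 30 days, starts Mon → 5 of Mon, Tue
Dec: 31 days, starts Wed → 5 of Wed, Thu, Fri
Months with five Saturdays: Jan, May, Jul, Oct.

4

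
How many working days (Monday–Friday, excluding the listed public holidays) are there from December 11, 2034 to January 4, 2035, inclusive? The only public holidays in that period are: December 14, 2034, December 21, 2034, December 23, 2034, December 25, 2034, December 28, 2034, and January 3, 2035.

December 11, 2034 is a Monday.
That's 25 days from start to end, counting both.
25 = 7 × 3 + 4, so there are 3 full weeks plus 4 extra days.
Each full week contributes 5 weekdays (Mon–Fri): 3 × 5 = 15.
The 4 extra days are Mon, Tue, Wed, Thu — 4 of them qualify.
Total: 15 + 4 = 19.
Holidays: December 14, 2034 (Thu); December 21, 2034 (Thu); December 23, 2034 (Sat); December 25, 2034 (Mon); December 28, 2034 (Thu); January 3, 2035 (Wed).
5 of the 6 holidays fall on weekdays; the rest are weekends and were already excluded.
Business days: 19 − 5 = 14.

14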